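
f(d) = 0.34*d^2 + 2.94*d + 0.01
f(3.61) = 15.05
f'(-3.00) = 0.90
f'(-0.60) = 2.53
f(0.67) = 2.13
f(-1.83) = -4.23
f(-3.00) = -5.75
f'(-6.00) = -1.14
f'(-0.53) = 2.58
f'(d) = 0.68*d + 2.94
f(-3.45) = -6.09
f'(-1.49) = 1.93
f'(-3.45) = 0.59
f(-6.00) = -5.39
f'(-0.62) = 2.52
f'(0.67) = 3.40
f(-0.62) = -1.68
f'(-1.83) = 1.70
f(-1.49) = -3.62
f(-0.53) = -1.45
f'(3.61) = 5.39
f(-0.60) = -1.63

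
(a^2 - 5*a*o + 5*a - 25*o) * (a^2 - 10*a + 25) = a^4 - 5*a^3*o - 5*a^3 + 25*a^2*o - 25*a^2 + 125*a*o + 125*a - 625*o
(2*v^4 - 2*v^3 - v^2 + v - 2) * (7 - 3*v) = -6*v^5 + 20*v^4 - 11*v^3 - 10*v^2 + 13*v - 14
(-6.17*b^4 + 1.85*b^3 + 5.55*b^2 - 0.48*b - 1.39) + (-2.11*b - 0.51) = -6.17*b^4 + 1.85*b^3 + 5.55*b^2 - 2.59*b - 1.9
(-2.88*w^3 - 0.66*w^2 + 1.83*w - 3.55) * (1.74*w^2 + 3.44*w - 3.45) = -5.0112*w^5 - 11.0556*w^4 + 10.8498*w^3 + 2.3952*w^2 - 18.5255*w + 12.2475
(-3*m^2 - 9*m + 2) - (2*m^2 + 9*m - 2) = -5*m^2 - 18*m + 4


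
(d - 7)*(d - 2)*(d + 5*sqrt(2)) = d^3 - 9*d^2 + 5*sqrt(2)*d^2 - 45*sqrt(2)*d + 14*d + 70*sqrt(2)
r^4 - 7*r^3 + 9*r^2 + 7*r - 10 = (r - 5)*(r - 2)*(r - 1)*(r + 1)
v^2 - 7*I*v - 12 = (v - 4*I)*(v - 3*I)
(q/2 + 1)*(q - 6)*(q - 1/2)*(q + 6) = q^4/2 + 3*q^3/4 - 37*q^2/2 - 27*q + 18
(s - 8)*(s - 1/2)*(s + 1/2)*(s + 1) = s^4 - 7*s^3 - 33*s^2/4 + 7*s/4 + 2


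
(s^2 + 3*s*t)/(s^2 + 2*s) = (s + 3*t)/(s + 2)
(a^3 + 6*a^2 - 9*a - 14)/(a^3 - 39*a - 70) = (-a^3 - 6*a^2 + 9*a + 14)/(-a^3 + 39*a + 70)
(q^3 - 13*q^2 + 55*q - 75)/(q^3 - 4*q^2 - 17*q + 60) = (q - 5)/(q + 4)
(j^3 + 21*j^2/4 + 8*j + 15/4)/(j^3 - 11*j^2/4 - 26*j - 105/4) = (j + 1)/(j - 7)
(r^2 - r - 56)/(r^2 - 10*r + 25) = (r^2 - r - 56)/(r^2 - 10*r + 25)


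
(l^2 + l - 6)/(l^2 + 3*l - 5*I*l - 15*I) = (l - 2)/(l - 5*I)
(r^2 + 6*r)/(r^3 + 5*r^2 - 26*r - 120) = r/(r^2 - r - 20)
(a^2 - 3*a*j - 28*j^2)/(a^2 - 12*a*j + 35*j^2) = (a + 4*j)/(a - 5*j)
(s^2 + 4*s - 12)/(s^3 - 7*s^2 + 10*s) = (s + 6)/(s*(s - 5))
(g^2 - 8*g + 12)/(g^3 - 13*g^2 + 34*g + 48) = (g - 2)/(g^2 - 7*g - 8)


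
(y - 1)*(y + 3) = y^2 + 2*y - 3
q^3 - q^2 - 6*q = q*(q - 3)*(q + 2)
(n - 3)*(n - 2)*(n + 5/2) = n^3 - 5*n^2/2 - 13*n/2 + 15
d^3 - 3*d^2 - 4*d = d*(d - 4)*(d + 1)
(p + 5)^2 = p^2 + 10*p + 25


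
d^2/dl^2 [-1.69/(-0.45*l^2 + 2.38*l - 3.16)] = (-0.68445*l^2 + 3.61998*l + 1.69*(0.9*l - 2.38)*(1.8*l - 4.76) - 4.80636)/(0.45*l^2 - 2.38*l + 3.16)^3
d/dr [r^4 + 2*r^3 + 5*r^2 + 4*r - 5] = 4*r^3 + 6*r^2 + 10*r + 4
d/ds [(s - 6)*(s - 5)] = 2*s - 11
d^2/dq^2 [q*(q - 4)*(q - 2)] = 6*q - 12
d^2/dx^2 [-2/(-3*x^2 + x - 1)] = 4*(-9*x^2 + 3*x + (6*x - 1)^2 - 3)/(3*x^2 - x + 1)^3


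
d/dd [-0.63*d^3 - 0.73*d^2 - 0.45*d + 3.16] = -1.89*d^2 - 1.46*d - 0.45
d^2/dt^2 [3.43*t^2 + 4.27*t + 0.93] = 6.86000000000000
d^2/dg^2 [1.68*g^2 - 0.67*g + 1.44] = 3.36000000000000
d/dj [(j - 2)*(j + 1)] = 2*j - 1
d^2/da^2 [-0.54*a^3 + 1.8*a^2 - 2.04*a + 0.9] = 3.6 - 3.24*a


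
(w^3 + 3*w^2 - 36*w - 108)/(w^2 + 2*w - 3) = (w^2 - 36)/(w - 1)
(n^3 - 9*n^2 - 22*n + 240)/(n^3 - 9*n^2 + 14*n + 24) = (n^2 - 3*n - 40)/(n^2 - 3*n - 4)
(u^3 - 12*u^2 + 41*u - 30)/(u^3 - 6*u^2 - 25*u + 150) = (u - 1)/(u + 5)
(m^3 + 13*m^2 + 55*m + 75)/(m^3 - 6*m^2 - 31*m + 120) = (m^2 + 8*m + 15)/(m^2 - 11*m + 24)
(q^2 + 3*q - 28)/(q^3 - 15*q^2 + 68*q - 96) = (q + 7)/(q^2 - 11*q + 24)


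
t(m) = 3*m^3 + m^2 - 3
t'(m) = 9*m^2 + 2*m = m*(9*m + 2)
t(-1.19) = -6.64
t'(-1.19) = 10.36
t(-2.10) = -26.37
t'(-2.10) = 35.49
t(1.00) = 1.00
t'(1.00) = 11.00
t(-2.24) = -31.70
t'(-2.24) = 40.68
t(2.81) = 71.46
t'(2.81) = 76.68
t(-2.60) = -48.97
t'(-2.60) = 55.64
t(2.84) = 73.78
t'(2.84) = 78.27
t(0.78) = -0.97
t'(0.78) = 7.04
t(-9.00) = -2109.00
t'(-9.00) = 711.00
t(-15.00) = -9903.00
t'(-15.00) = 1995.00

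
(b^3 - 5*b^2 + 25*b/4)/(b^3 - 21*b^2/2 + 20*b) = (b - 5/2)/(b - 8)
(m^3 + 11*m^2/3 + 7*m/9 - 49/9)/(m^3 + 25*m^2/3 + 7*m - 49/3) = (m + 7/3)/(m + 7)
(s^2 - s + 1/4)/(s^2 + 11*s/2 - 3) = (s - 1/2)/(s + 6)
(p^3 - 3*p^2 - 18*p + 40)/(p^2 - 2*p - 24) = (p^2 - 7*p + 10)/(p - 6)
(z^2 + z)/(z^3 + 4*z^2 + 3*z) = 1/(z + 3)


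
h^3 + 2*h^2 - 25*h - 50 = (h - 5)*(h + 2)*(h + 5)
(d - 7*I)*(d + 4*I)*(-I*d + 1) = -I*d^3 - 2*d^2 - 31*I*d + 28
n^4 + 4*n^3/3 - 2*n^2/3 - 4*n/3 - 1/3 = (n - 1)*(n + 1/3)*(n + 1)^2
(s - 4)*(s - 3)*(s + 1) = s^3 - 6*s^2 + 5*s + 12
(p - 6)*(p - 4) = p^2 - 10*p + 24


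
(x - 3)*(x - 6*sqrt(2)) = x^2 - 6*sqrt(2)*x - 3*x + 18*sqrt(2)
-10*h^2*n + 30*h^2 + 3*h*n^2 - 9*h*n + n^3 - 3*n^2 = (-2*h + n)*(5*h + n)*(n - 3)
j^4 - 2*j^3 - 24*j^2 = j^2*(j - 6)*(j + 4)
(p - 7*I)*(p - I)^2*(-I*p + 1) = -I*p^4 - 8*p^3 + 6*I*p^2 - 8*p + 7*I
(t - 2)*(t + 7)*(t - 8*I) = t^3 + 5*t^2 - 8*I*t^2 - 14*t - 40*I*t + 112*I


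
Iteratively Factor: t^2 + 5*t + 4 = (t + 1)*(t + 4)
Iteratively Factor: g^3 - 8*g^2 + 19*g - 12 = (g - 3)*(g^2 - 5*g + 4) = (g - 4)*(g - 3)*(g - 1)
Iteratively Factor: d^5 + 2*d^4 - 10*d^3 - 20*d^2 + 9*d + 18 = (d + 2)*(d^4 - 10*d^2 + 9) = (d - 1)*(d + 2)*(d^3 + d^2 - 9*d - 9) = (d - 1)*(d + 1)*(d + 2)*(d^2 - 9) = (d - 1)*(d + 1)*(d + 2)*(d + 3)*(d - 3)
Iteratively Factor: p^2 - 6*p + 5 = (p - 1)*(p - 5)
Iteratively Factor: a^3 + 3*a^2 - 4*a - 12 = (a + 2)*(a^2 + a - 6) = (a - 2)*(a + 2)*(a + 3)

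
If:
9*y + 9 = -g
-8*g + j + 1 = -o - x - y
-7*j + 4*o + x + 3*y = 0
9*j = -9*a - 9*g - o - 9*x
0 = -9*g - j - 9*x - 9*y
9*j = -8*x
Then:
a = 2116/10023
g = -594/3341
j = -3816/3341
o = -5295/3341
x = 4293/3341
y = -3275/3341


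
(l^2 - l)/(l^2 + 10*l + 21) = l*(l - 1)/(l^2 + 10*l + 21)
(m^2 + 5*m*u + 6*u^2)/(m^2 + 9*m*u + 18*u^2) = (m + 2*u)/(m + 6*u)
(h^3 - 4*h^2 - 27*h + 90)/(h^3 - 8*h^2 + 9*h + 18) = (h + 5)/(h + 1)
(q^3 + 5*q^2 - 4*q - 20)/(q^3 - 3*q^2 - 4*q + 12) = (q + 5)/(q - 3)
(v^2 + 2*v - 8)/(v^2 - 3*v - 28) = (v - 2)/(v - 7)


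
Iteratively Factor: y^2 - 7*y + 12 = (y - 3)*(y - 4)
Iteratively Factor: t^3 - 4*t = (t - 2)*(t^2 + 2*t) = (t - 2)*(t + 2)*(t)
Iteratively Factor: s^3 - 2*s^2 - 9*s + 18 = (s - 3)*(s^2 + s - 6) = (s - 3)*(s + 3)*(s - 2)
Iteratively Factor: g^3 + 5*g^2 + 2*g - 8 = (g + 2)*(g^2 + 3*g - 4) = (g - 1)*(g + 2)*(g + 4)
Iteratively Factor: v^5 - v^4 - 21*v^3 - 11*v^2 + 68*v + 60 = (v + 2)*(v^4 - 3*v^3 - 15*v^2 + 19*v + 30) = (v + 2)*(v + 3)*(v^3 - 6*v^2 + 3*v + 10) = (v + 1)*(v + 2)*(v + 3)*(v^2 - 7*v + 10) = (v - 2)*(v + 1)*(v + 2)*(v + 3)*(v - 5)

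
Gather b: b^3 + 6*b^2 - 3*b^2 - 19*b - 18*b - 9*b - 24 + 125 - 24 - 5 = b^3 + 3*b^2 - 46*b + 72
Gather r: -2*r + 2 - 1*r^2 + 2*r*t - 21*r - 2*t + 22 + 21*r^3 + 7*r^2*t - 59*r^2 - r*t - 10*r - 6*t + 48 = 21*r^3 + r^2*(7*t - 60) + r*(t - 33) - 8*t + 72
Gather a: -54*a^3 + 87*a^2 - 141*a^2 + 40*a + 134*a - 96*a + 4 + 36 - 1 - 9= -54*a^3 - 54*a^2 + 78*a + 30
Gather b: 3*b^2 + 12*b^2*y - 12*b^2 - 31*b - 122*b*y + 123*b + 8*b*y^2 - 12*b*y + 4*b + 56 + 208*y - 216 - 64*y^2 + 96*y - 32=b^2*(12*y - 9) + b*(8*y^2 - 134*y + 96) - 64*y^2 + 304*y - 192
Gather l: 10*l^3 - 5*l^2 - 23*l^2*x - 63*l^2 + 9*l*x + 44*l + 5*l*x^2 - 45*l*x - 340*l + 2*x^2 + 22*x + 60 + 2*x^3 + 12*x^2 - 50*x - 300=10*l^3 + l^2*(-23*x - 68) + l*(5*x^2 - 36*x - 296) + 2*x^3 + 14*x^2 - 28*x - 240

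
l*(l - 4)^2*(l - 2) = l^4 - 10*l^3 + 32*l^2 - 32*l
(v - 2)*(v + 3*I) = v^2 - 2*v + 3*I*v - 6*I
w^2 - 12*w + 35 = (w - 7)*(w - 5)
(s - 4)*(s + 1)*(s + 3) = s^3 - 13*s - 12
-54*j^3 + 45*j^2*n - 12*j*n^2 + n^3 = (-6*j + n)*(-3*j + n)^2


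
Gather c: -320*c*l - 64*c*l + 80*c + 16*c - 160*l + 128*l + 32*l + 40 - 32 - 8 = c*(96 - 384*l)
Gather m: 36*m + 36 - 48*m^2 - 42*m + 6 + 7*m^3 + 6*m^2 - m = 7*m^3 - 42*m^2 - 7*m + 42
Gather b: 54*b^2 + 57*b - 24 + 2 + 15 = 54*b^2 + 57*b - 7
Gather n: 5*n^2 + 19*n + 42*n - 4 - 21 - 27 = 5*n^2 + 61*n - 52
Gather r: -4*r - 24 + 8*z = -4*r + 8*z - 24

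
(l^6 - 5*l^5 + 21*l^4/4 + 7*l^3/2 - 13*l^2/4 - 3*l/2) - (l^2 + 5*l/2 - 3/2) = l^6 - 5*l^5 + 21*l^4/4 + 7*l^3/2 - 17*l^2/4 - 4*l + 3/2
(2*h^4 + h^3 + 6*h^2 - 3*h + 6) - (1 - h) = 2*h^4 + h^3 + 6*h^2 - 2*h + 5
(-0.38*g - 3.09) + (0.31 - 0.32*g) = -0.7*g - 2.78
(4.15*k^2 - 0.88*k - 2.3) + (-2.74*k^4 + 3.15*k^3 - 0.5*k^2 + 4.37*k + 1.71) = -2.74*k^4 + 3.15*k^3 + 3.65*k^2 + 3.49*k - 0.59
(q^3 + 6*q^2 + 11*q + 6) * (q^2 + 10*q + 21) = q^5 + 16*q^4 + 92*q^3 + 242*q^2 + 291*q + 126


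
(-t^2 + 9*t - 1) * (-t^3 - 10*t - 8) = t^5 - 9*t^4 + 11*t^3 - 82*t^2 - 62*t + 8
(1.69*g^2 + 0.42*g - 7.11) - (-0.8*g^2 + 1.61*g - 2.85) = 2.49*g^2 - 1.19*g - 4.26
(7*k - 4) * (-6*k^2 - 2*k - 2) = -42*k^3 + 10*k^2 - 6*k + 8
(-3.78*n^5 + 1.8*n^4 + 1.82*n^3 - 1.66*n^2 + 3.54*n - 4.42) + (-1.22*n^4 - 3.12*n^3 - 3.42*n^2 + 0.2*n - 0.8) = -3.78*n^5 + 0.58*n^4 - 1.3*n^3 - 5.08*n^2 + 3.74*n - 5.22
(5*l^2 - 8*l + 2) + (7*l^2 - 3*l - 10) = 12*l^2 - 11*l - 8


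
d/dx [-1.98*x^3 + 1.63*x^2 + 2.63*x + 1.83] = -5.94*x^2 + 3.26*x + 2.63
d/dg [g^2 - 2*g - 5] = 2*g - 2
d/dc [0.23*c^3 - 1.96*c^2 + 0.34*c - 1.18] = 0.69*c^2 - 3.92*c + 0.34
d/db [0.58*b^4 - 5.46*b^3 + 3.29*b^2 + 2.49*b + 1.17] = 2.32*b^3 - 16.38*b^2 + 6.58*b + 2.49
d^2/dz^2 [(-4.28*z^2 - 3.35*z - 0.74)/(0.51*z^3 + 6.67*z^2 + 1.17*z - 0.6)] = (-2.226456*z^6 - 5.22800999999998*z^5 - 55.3606019999995*z^4 - 285.888004*z^3 - 315.252624*z^2 - 116.448156*z - 15.733932)/(0.132651*z^9 + 5.204601*z^8 + 68.980968*z^7 + 320.152717*z^6 + 146.004336*z^5 - 54.836451*z^4 - 25.941627*z^3 + 4.73958*z^2 + 1.2636*z - 0.216)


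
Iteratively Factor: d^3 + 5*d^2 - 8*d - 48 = (d + 4)*(d^2 + d - 12) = (d + 4)^2*(d - 3)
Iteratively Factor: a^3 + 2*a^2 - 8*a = (a)*(a^2 + 2*a - 8) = a*(a - 2)*(a + 4)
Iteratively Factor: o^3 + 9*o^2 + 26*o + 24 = (o + 2)*(o^2 + 7*o + 12) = (o + 2)*(o + 4)*(o + 3)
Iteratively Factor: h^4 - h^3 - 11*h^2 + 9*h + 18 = (h + 3)*(h^3 - 4*h^2 + h + 6) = (h - 2)*(h + 3)*(h^2 - 2*h - 3) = (h - 2)*(h + 1)*(h + 3)*(h - 3)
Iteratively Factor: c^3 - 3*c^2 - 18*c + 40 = (c - 2)*(c^2 - c - 20) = (c - 5)*(c - 2)*(c + 4)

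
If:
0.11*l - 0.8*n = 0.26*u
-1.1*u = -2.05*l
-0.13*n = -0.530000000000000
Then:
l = -8.71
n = 4.08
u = -16.23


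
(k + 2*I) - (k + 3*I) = -I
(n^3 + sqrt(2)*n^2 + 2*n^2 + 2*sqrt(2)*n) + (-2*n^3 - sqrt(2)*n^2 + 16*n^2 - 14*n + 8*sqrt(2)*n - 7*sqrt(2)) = -n^3 + 18*n^2 - 14*n + 10*sqrt(2)*n - 7*sqrt(2)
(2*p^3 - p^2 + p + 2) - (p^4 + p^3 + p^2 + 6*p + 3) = -p^4 + p^3 - 2*p^2 - 5*p - 1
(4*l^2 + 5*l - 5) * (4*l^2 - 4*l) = 16*l^4 + 4*l^3 - 40*l^2 + 20*l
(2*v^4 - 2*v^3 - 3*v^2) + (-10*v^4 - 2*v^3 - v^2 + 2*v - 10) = -8*v^4 - 4*v^3 - 4*v^2 + 2*v - 10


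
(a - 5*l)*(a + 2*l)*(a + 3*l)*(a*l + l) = a^4*l + a^3*l - 19*a^2*l^3 - 30*a*l^4 - 19*a*l^3 - 30*l^4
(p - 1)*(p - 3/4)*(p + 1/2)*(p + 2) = p^4 + 3*p^3/4 - 21*p^2/8 + p/8 + 3/4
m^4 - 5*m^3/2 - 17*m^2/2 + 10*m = m*(m - 4)*(m - 1)*(m + 5/2)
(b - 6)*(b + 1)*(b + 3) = b^3 - 2*b^2 - 21*b - 18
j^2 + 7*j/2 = j*(j + 7/2)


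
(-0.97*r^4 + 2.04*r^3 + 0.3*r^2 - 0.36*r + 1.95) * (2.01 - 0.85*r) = 0.8245*r^5 - 3.6837*r^4 + 3.8454*r^3 + 0.909*r^2 - 2.3811*r + 3.9195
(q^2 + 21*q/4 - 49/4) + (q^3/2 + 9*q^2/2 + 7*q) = q^3/2 + 11*q^2/2 + 49*q/4 - 49/4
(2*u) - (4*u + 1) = -2*u - 1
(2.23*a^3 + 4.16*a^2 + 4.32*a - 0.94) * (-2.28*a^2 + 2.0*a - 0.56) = -5.0844*a^5 - 5.0248*a^4 - 2.7784*a^3 + 8.4536*a^2 - 4.2992*a + 0.5264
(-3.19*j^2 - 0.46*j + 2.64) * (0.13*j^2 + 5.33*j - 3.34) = -0.4147*j^4 - 17.0625*j^3 + 8.546*j^2 + 15.6076*j - 8.8176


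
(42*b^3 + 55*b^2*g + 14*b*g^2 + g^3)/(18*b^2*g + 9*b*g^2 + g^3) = (7*b^2 + 8*b*g + g^2)/(g*(3*b + g))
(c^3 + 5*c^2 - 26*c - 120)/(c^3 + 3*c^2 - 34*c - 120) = (c^2 + c - 30)/(c^2 - c - 30)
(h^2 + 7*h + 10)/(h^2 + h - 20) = (h + 2)/(h - 4)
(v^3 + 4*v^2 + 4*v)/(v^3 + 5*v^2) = (v^2 + 4*v + 4)/(v*(v + 5))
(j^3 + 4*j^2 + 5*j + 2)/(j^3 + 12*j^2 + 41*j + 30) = (j^2 + 3*j + 2)/(j^2 + 11*j + 30)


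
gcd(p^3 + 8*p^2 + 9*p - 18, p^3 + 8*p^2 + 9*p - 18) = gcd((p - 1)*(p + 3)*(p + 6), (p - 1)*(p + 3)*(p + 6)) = p^3 + 8*p^2 + 9*p - 18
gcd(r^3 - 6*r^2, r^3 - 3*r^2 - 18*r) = r^2 - 6*r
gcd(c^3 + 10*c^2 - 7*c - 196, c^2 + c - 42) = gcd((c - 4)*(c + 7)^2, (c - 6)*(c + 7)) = c + 7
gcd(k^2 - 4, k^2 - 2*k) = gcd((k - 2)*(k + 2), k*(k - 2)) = k - 2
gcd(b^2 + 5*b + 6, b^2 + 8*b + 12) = b + 2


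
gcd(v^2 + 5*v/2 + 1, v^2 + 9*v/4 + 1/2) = v + 2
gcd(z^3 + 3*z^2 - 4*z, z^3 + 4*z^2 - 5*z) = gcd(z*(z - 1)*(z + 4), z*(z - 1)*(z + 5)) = z^2 - z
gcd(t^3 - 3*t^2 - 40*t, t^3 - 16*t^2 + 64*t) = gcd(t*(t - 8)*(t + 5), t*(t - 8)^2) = t^2 - 8*t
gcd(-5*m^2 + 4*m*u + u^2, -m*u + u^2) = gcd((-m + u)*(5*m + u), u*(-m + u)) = -m + u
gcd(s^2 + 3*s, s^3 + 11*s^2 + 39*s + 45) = s + 3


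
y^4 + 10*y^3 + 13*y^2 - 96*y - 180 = (y - 3)*(y + 2)*(y + 5)*(y + 6)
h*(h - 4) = h^2 - 4*h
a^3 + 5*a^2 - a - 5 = (a - 1)*(a + 1)*(a + 5)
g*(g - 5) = g^2 - 5*g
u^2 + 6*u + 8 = (u + 2)*(u + 4)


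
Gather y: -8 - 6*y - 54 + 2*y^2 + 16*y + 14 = 2*y^2 + 10*y - 48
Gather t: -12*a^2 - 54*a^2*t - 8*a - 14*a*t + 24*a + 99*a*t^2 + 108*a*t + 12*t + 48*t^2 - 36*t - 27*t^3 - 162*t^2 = -12*a^2 + 16*a - 27*t^3 + t^2*(99*a - 114) + t*(-54*a^2 + 94*a - 24)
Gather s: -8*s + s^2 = s^2 - 8*s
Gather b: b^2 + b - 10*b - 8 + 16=b^2 - 9*b + 8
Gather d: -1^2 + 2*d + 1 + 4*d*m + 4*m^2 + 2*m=d*(4*m + 2) + 4*m^2 + 2*m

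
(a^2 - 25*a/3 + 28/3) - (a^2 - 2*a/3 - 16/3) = 44/3 - 23*a/3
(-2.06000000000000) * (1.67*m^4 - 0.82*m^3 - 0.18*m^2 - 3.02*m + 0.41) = -3.4402*m^4 + 1.6892*m^3 + 0.3708*m^2 + 6.2212*m - 0.8446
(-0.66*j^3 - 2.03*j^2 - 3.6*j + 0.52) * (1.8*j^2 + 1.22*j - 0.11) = -1.188*j^5 - 4.4592*j^4 - 8.884*j^3 - 3.2327*j^2 + 1.0304*j - 0.0572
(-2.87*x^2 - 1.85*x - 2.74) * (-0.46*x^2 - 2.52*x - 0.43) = 1.3202*x^4 + 8.0834*x^3 + 7.1565*x^2 + 7.7003*x + 1.1782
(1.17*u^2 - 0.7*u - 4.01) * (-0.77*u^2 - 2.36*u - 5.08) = -0.9009*u^4 - 2.2222*u^3 - 1.2039*u^2 + 13.0196*u + 20.3708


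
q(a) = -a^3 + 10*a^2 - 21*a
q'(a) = -3*a^2 + 20*a - 21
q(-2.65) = 144.48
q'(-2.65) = -95.07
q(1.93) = -10.47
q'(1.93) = 6.43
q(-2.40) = 121.82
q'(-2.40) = -86.28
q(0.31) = -5.58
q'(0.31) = -15.09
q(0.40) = -6.86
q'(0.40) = -13.48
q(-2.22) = 106.85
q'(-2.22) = -80.19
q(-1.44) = 53.96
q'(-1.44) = -56.02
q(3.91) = 10.99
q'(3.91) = 11.34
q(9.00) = -108.00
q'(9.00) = -84.00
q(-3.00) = 180.00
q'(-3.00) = -108.00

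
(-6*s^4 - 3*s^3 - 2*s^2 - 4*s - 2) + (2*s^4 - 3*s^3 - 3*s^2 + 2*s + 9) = -4*s^4 - 6*s^3 - 5*s^2 - 2*s + 7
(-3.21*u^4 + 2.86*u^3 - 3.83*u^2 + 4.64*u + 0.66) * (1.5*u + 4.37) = -4.815*u^5 - 9.7377*u^4 + 6.7532*u^3 - 9.7771*u^2 + 21.2668*u + 2.8842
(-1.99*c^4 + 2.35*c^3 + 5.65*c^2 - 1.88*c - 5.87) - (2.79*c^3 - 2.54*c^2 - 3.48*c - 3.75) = -1.99*c^4 - 0.44*c^3 + 8.19*c^2 + 1.6*c - 2.12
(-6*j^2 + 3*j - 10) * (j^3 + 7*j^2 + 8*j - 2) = -6*j^5 - 39*j^4 - 37*j^3 - 34*j^2 - 86*j + 20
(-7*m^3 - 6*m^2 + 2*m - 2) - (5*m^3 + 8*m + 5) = -12*m^3 - 6*m^2 - 6*m - 7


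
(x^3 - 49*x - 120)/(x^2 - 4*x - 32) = (x^2 + 8*x + 15)/(x + 4)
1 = 1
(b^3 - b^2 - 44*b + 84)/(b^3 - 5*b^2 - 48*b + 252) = (b - 2)/(b - 6)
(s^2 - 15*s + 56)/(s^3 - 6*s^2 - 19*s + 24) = (s - 7)/(s^2 + 2*s - 3)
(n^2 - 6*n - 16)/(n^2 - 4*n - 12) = (n - 8)/(n - 6)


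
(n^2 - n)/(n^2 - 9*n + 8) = n/(n - 8)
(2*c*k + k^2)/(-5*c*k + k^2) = (-2*c - k)/(5*c - k)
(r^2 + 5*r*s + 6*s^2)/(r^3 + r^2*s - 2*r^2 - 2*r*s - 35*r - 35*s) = (r^2 + 5*r*s + 6*s^2)/(r^3 + r^2*s - 2*r^2 - 2*r*s - 35*r - 35*s)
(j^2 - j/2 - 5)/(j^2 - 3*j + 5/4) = 2*(j + 2)/(2*j - 1)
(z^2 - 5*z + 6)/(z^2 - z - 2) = (z - 3)/(z + 1)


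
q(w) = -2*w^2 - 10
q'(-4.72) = 18.88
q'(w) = -4*w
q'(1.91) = -7.64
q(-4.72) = -54.56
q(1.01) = -12.04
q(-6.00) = -82.00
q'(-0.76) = 3.04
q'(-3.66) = 14.64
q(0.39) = -10.30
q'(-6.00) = 24.00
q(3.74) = -37.98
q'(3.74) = -14.96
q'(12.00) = -48.00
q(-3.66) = -36.79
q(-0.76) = -11.16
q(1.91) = -17.30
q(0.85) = -11.44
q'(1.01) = -4.04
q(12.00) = -298.00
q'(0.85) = -3.40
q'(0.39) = -1.56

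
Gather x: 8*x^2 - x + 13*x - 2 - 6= 8*x^2 + 12*x - 8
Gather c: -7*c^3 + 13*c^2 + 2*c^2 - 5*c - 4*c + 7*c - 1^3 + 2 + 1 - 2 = -7*c^3 + 15*c^2 - 2*c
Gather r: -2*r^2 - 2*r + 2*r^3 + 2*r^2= 2*r^3 - 2*r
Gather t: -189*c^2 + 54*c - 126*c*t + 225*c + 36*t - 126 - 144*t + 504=-189*c^2 + 279*c + t*(-126*c - 108) + 378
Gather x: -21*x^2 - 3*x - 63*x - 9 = -21*x^2 - 66*x - 9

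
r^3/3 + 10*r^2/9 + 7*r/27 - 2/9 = (r/3 + 1)*(r - 1/3)*(r + 2/3)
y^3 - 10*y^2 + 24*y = y*(y - 6)*(y - 4)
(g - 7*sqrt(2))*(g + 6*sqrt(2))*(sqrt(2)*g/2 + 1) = sqrt(2)*g^3/2 - 43*sqrt(2)*g - 84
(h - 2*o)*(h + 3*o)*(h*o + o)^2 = h^4*o^2 + h^3*o^3 + 2*h^3*o^2 - 6*h^2*o^4 + 2*h^2*o^3 + h^2*o^2 - 12*h*o^4 + h*o^3 - 6*o^4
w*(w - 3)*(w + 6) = w^3 + 3*w^2 - 18*w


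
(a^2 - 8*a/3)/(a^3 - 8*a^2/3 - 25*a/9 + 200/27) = 9*a/(9*a^2 - 25)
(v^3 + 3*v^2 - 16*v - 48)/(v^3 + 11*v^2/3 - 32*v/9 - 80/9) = 9*(v^2 - v - 12)/(9*v^2 - 3*v - 20)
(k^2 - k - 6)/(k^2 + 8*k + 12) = (k - 3)/(k + 6)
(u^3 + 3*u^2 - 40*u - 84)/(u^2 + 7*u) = u - 4 - 12/u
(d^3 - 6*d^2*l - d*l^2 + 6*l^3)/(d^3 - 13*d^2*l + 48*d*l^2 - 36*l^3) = (d + l)/(d - 6*l)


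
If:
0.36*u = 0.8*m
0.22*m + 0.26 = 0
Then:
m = -1.18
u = -2.63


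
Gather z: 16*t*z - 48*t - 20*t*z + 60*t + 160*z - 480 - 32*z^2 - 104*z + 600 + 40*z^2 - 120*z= 12*t + 8*z^2 + z*(-4*t - 64) + 120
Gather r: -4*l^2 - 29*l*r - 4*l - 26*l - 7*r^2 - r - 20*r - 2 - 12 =-4*l^2 - 30*l - 7*r^2 + r*(-29*l - 21) - 14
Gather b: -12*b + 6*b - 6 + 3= -6*b - 3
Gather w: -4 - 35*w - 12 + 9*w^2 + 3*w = 9*w^2 - 32*w - 16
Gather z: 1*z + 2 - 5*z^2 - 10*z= -5*z^2 - 9*z + 2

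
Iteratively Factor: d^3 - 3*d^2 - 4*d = (d)*(d^2 - 3*d - 4) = d*(d - 4)*(d + 1)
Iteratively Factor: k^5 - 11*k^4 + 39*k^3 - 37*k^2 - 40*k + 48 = (k - 4)*(k^4 - 7*k^3 + 11*k^2 + 7*k - 12) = (k - 4)*(k - 1)*(k^3 - 6*k^2 + 5*k + 12) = (k - 4)^2*(k - 1)*(k^2 - 2*k - 3) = (k - 4)^2*(k - 3)*(k - 1)*(k + 1)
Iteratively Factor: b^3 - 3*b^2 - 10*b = (b - 5)*(b^2 + 2*b) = b*(b - 5)*(b + 2)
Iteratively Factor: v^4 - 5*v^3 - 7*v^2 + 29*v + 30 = (v - 3)*(v^3 - 2*v^2 - 13*v - 10) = (v - 3)*(v + 1)*(v^2 - 3*v - 10) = (v - 5)*(v - 3)*(v + 1)*(v + 2)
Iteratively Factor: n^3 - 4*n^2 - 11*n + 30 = (n - 2)*(n^2 - 2*n - 15) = (n - 2)*(n + 3)*(n - 5)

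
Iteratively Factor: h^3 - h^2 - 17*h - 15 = (h + 1)*(h^2 - 2*h - 15) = (h + 1)*(h + 3)*(h - 5)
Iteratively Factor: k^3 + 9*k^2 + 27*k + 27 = (k + 3)*(k^2 + 6*k + 9) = (k + 3)^2*(k + 3)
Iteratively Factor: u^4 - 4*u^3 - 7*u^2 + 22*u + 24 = (u - 3)*(u^3 - u^2 - 10*u - 8) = (u - 4)*(u - 3)*(u^2 + 3*u + 2) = (u - 4)*(u - 3)*(u + 2)*(u + 1)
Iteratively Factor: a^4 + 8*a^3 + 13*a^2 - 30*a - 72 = (a + 3)*(a^3 + 5*a^2 - 2*a - 24) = (a - 2)*(a + 3)*(a^2 + 7*a + 12) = (a - 2)*(a + 3)*(a + 4)*(a + 3)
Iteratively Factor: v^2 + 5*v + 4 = (v + 1)*(v + 4)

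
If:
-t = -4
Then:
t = 4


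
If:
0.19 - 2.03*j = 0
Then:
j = 0.09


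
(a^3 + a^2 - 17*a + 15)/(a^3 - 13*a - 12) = (-a^3 - a^2 + 17*a - 15)/(-a^3 + 13*a + 12)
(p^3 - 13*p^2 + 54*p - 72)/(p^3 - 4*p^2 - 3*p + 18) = (p^2 - 10*p + 24)/(p^2 - p - 6)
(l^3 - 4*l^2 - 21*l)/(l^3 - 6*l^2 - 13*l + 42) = l/(l - 2)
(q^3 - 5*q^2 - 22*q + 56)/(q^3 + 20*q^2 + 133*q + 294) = (q^3 - 5*q^2 - 22*q + 56)/(q^3 + 20*q^2 + 133*q + 294)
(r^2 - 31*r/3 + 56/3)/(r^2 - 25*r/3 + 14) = (r - 8)/(r - 6)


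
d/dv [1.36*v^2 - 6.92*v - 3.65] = 2.72*v - 6.92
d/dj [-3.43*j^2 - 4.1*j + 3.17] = -6.86*j - 4.1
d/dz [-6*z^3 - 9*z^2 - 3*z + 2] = -18*z^2 - 18*z - 3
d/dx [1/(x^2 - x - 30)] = (1 - 2*x)/(-x^2 + x + 30)^2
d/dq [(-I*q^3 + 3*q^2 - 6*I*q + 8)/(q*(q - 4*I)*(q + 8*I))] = (q^4 - 52*I*q^3 + 48*q^2 - 64*I*q - 256)/(q^2*(q^4 + 8*I*q^3 + 48*q^2 + 256*I*q + 1024))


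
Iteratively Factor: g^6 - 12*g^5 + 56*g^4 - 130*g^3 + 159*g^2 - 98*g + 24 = (g - 2)*(g^5 - 10*g^4 + 36*g^3 - 58*g^2 + 43*g - 12) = (g - 3)*(g - 2)*(g^4 - 7*g^3 + 15*g^2 - 13*g + 4) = (g - 3)*(g - 2)*(g - 1)*(g^3 - 6*g^2 + 9*g - 4) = (g - 3)*(g - 2)*(g - 1)^2*(g^2 - 5*g + 4) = (g - 3)*(g - 2)*(g - 1)^3*(g - 4)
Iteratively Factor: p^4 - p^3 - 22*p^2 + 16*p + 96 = (p + 2)*(p^3 - 3*p^2 - 16*p + 48) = (p - 3)*(p + 2)*(p^2 - 16) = (p - 4)*(p - 3)*(p + 2)*(p + 4)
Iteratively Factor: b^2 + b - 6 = (b + 3)*(b - 2)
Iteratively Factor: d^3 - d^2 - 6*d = (d)*(d^2 - d - 6) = d*(d + 2)*(d - 3)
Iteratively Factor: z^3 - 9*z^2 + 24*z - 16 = (z - 4)*(z^2 - 5*z + 4) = (z - 4)*(z - 1)*(z - 4)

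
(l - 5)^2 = l^2 - 10*l + 25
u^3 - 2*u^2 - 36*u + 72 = (u - 6)*(u - 2)*(u + 6)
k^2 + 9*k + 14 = (k + 2)*(k + 7)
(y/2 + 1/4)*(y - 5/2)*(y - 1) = y^3/2 - 3*y^2/2 + 3*y/8 + 5/8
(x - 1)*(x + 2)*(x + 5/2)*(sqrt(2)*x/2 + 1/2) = sqrt(2)*x^4/2 + x^3/2 + 7*sqrt(2)*x^3/4 + sqrt(2)*x^2/4 + 7*x^2/4 - 5*sqrt(2)*x/2 + x/4 - 5/2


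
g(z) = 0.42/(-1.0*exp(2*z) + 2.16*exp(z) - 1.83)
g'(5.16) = 0.00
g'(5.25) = 0.00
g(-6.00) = -0.23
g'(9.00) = 0.00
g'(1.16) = 0.22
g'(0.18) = 0.26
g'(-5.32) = -0.00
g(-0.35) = -0.52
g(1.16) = -0.08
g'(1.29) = 0.15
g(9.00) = 0.00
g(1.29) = -0.06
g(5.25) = -0.00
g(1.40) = -0.04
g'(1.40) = 0.11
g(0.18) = -0.62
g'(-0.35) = -0.34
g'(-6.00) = 0.00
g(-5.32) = -0.23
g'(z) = 0.42*(2.0*exp(2*z) - 2.16*exp(z))/(-1.0*exp(2*z) + 2.16*exp(z) - 1.83)^2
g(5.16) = -0.00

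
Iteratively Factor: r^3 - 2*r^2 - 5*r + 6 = (r - 3)*(r^2 + r - 2) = (r - 3)*(r - 1)*(r + 2)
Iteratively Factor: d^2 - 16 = (d + 4)*(d - 4)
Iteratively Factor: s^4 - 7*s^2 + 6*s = (s - 2)*(s^3 + 2*s^2 - 3*s) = s*(s - 2)*(s^2 + 2*s - 3) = s*(s - 2)*(s + 3)*(s - 1)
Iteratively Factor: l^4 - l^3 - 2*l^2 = (l)*(l^3 - l^2 - 2*l) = l^2*(l^2 - l - 2) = l^2*(l + 1)*(l - 2)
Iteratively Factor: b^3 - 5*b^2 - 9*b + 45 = (b - 5)*(b^2 - 9) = (b - 5)*(b - 3)*(b + 3)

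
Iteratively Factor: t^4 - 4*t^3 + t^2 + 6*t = (t - 3)*(t^3 - t^2 - 2*t) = (t - 3)*(t + 1)*(t^2 - 2*t) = (t - 3)*(t - 2)*(t + 1)*(t)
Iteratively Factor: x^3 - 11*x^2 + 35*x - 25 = (x - 5)*(x^2 - 6*x + 5) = (x - 5)*(x - 1)*(x - 5)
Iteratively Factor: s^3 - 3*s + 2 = (s - 1)*(s^2 + s - 2) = (s - 1)^2*(s + 2)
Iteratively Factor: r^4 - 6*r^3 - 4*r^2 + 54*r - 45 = (r - 5)*(r^3 - r^2 - 9*r + 9) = (r - 5)*(r - 1)*(r^2 - 9) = (r - 5)*(r - 1)*(r + 3)*(r - 3)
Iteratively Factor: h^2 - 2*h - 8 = (h - 4)*(h + 2)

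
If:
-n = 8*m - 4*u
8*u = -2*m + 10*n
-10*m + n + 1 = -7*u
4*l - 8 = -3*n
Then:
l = 353/163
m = -16/163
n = -36/163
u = -41/163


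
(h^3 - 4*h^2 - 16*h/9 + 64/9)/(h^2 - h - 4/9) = (3*h^2 - 8*h - 16)/(3*h + 1)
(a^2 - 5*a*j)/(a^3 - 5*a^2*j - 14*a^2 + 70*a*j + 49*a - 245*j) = a/(a^2 - 14*a + 49)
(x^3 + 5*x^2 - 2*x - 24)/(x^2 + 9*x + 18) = (x^2 + 2*x - 8)/(x + 6)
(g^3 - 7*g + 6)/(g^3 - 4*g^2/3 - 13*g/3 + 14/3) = 3*(g^2 + g - 6)/(3*g^2 - g - 14)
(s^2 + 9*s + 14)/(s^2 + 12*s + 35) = (s + 2)/(s + 5)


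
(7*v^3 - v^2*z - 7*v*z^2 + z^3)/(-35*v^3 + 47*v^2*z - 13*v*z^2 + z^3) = (v + z)/(-5*v + z)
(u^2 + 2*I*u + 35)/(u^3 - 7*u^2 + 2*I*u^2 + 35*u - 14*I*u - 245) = 1/(u - 7)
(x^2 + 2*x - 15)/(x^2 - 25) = (x - 3)/(x - 5)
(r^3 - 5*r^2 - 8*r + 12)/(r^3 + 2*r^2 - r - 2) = (r - 6)/(r + 1)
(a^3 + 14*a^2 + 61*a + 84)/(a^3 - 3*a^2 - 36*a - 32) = (a^2 + 10*a + 21)/(a^2 - 7*a - 8)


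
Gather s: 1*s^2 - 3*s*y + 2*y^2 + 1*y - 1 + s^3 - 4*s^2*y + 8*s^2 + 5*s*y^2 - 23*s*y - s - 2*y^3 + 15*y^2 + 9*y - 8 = s^3 + s^2*(9 - 4*y) + s*(5*y^2 - 26*y - 1) - 2*y^3 + 17*y^2 + 10*y - 9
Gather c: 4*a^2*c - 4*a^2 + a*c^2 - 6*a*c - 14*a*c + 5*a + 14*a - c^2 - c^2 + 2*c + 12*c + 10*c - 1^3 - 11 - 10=-4*a^2 + 19*a + c^2*(a - 2) + c*(4*a^2 - 20*a + 24) - 22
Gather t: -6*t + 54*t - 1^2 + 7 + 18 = 48*t + 24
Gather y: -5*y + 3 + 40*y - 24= 35*y - 21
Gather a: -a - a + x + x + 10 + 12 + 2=-2*a + 2*x + 24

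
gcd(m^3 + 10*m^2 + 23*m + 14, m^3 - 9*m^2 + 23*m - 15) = 1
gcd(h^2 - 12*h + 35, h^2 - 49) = h - 7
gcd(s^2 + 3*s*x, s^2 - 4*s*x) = s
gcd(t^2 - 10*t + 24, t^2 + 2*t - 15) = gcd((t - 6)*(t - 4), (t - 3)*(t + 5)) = 1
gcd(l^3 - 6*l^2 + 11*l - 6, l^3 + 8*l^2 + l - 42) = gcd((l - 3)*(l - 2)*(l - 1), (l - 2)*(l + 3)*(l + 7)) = l - 2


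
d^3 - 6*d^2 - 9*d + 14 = (d - 7)*(d - 1)*(d + 2)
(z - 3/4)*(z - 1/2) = z^2 - 5*z/4 + 3/8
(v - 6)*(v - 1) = v^2 - 7*v + 6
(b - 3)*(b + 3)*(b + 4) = b^3 + 4*b^2 - 9*b - 36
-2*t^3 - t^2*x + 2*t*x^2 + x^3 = (-t + x)*(t + x)*(2*t + x)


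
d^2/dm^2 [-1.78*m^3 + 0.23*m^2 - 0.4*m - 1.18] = 0.46 - 10.68*m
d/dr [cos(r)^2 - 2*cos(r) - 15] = 2*(1 - cos(r))*sin(r)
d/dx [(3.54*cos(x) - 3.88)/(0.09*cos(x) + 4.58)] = -16.5624*sin(x)/(0.09*cos(x) + 4.58)^2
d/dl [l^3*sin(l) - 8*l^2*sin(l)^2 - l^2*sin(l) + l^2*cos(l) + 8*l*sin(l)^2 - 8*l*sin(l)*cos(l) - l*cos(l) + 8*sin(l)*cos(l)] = l^3*cos(l) + 2*l^2*sin(l) - 8*l^2*sin(2*l) - l^2*cos(l) - l*sin(l) + 8*l*sin(2*l) + 2*l*cos(l) - 8*l - cos(l) + 4*sqrt(2)*cos(2*l + pi/4) + 4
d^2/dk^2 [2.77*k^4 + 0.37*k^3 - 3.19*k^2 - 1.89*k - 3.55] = 33.24*k^2 + 2.22*k - 6.38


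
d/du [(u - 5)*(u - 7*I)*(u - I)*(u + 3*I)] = 4*u^3 + u^2*(-15 - 15*I) + u*(34 + 50*I) - 85 - 21*I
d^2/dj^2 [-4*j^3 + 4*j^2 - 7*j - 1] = 8 - 24*j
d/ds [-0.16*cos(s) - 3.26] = 0.16*sin(s)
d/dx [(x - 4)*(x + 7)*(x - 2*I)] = 3*x^2 + x*(6 - 4*I) - 28 - 6*I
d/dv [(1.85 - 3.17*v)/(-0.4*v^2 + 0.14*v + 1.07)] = (-1.268*v^2 + 1.48*v - 3.6509)/(0.16*v^4 - 0.112*v^3 - 0.8364*v^2 + 0.2996*v + 1.1449)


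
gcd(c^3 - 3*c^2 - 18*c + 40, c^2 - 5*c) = c - 5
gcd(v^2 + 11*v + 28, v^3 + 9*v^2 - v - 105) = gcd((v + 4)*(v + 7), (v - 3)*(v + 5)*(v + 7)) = v + 7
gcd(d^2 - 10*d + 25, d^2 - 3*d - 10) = d - 5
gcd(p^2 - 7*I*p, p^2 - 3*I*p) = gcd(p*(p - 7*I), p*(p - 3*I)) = p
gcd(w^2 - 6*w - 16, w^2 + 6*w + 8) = w + 2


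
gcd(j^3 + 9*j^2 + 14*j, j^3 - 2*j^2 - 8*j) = j^2 + 2*j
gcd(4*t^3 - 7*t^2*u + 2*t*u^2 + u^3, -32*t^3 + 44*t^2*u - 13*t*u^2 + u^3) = t - u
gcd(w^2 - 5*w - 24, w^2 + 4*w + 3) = w + 3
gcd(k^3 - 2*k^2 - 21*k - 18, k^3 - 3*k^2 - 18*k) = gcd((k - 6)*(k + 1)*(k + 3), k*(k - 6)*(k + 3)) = k^2 - 3*k - 18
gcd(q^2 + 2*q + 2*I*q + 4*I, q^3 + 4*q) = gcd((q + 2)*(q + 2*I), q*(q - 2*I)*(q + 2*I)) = q + 2*I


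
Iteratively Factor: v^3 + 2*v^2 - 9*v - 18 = (v - 3)*(v^2 + 5*v + 6) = (v - 3)*(v + 2)*(v + 3)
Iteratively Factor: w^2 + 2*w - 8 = (w + 4)*(w - 2)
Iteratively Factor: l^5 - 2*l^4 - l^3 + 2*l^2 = (l + 1)*(l^4 - 3*l^3 + 2*l^2) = l*(l + 1)*(l^3 - 3*l^2 + 2*l) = l*(l - 1)*(l + 1)*(l^2 - 2*l) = l^2*(l - 1)*(l + 1)*(l - 2)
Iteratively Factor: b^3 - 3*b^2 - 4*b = (b + 1)*(b^2 - 4*b) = b*(b + 1)*(b - 4)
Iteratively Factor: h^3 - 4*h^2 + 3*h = (h - 1)*(h^2 - 3*h) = (h - 3)*(h - 1)*(h)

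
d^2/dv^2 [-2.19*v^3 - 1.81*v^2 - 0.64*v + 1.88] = -13.14*v - 3.62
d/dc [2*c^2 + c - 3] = 4*c + 1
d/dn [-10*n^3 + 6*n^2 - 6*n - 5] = -30*n^2 + 12*n - 6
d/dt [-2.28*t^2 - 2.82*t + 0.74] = -4.56*t - 2.82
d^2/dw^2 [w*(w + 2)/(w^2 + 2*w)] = 0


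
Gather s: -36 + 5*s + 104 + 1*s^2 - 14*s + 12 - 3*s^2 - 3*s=-2*s^2 - 12*s + 80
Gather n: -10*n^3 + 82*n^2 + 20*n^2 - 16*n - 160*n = -10*n^3 + 102*n^2 - 176*n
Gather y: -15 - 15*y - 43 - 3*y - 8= -18*y - 66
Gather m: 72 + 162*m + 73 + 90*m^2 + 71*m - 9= 90*m^2 + 233*m + 136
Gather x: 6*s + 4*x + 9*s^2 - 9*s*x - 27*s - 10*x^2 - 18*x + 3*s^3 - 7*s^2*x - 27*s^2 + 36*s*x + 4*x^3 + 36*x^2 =3*s^3 - 18*s^2 - 21*s + 4*x^3 + 26*x^2 + x*(-7*s^2 + 27*s - 14)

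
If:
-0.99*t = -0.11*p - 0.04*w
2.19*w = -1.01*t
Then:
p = -19.8784878487849*w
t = -2.16831683168317*w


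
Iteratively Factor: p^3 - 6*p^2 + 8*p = (p - 2)*(p^2 - 4*p) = (p - 4)*(p - 2)*(p)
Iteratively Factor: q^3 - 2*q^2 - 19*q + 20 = (q - 1)*(q^2 - q - 20) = (q - 1)*(q + 4)*(q - 5)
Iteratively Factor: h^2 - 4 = (h - 2)*(h + 2)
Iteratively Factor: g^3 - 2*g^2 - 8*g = (g + 2)*(g^2 - 4*g) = g*(g + 2)*(g - 4)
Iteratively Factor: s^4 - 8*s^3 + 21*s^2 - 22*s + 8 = (s - 1)*(s^3 - 7*s^2 + 14*s - 8) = (s - 2)*(s - 1)*(s^2 - 5*s + 4) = (s - 2)*(s - 1)^2*(s - 4)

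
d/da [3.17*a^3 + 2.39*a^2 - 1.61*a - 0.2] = 9.51*a^2 + 4.78*a - 1.61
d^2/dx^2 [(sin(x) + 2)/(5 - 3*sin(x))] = 11*(3*sin(x)^2 + 5*sin(x) - 6)/(3*sin(x) - 5)^3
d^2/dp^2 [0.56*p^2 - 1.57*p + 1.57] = 1.12000000000000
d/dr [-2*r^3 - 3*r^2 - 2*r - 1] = -6*r^2 - 6*r - 2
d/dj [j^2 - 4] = 2*j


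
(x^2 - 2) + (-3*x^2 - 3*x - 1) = -2*x^2 - 3*x - 3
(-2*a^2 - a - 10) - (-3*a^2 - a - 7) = a^2 - 3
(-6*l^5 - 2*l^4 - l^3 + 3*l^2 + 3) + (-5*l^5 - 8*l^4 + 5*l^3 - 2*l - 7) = -11*l^5 - 10*l^4 + 4*l^3 + 3*l^2 - 2*l - 4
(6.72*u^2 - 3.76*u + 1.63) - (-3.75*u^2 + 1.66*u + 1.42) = 10.47*u^2 - 5.42*u + 0.21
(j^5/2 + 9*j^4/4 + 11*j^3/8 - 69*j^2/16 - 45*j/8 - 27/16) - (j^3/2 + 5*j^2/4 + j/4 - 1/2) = j^5/2 + 9*j^4/4 + 7*j^3/8 - 89*j^2/16 - 47*j/8 - 19/16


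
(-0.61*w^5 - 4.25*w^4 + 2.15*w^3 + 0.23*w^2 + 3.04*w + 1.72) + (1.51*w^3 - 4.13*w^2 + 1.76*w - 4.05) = -0.61*w^5 - 4.25*w^4 + 3.66*w^3 - 3.9*w^2 + 4.8*w - 2.33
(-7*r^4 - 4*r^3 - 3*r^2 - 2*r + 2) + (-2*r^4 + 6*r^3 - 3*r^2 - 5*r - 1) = -9*r^4 + 2*r^3 - 6*r^2 - 7*r + 1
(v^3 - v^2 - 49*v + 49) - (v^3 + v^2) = -2*v^2 - 49*v + 49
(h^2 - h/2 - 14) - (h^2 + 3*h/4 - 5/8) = -5*h/4 - 107/8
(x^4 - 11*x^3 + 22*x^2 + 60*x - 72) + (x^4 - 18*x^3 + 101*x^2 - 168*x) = 2*x^4 - 29*x^3 + 123*x^2 - 108*x - 72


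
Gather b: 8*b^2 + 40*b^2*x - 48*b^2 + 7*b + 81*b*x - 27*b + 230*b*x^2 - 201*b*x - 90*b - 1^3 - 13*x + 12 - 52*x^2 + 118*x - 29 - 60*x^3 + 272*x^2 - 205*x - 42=b^2*(40*x - 40) + b*(230*x^2 - 120*x - 110) - 60*x^3 + 220*x^2 - 100*x - 60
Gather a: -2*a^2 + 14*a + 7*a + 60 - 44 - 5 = -2*a^2 + 21*a + 11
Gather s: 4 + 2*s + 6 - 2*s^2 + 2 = -2*s^2 + 2*s + 12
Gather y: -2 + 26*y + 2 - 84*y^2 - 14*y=-84*y^2 + 12*y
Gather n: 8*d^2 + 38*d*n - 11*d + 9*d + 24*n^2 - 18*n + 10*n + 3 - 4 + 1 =8*d^2 - 2*d + 24*n^2 + n*(38*d - 8)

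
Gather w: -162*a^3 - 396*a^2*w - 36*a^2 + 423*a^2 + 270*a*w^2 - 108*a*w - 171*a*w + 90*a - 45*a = -162*a^3 + 387*a^2 + 270*a*w^2 + 45*a + w*(-396*a^2 - 279*a)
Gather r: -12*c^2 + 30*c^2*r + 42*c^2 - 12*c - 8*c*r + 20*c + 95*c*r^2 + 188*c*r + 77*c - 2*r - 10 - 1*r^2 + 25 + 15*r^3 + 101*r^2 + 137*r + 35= 30*c^2 + 85*c + 15*r^3 + r^2*(95*c + 100) + r*(30*c^2 + 180*c + 135) + 50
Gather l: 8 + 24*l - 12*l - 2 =12*l + 6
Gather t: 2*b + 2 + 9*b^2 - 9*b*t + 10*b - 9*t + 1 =9*b^2 + 12*b + t*(-9*b - 9) + 3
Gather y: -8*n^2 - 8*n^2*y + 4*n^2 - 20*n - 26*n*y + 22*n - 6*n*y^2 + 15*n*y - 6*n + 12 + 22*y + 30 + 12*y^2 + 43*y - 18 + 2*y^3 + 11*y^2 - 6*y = -4*n^2 - 4*n + 2*y^3 + y^2*(23 - 6*n) + y*(-8*n^2 - 11*n + 59) + 24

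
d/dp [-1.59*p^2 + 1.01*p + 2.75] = 1.01 - 3.18*p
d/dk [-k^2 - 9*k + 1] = -2*k - 9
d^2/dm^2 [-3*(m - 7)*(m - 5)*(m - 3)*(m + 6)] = -36*m^2 + 162*m + 114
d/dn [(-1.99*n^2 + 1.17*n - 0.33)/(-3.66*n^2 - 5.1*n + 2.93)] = (14.4312*n^2 - 14.077*n + 1.7451)/(13.3956*n^4 + 37.332*n^3 + 4.5624*n^2 - 29.886*n + 8.5849)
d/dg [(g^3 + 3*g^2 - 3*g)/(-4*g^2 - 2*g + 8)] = (-g^4 - g^3 + 3*g^2/2 + 12*g - 6)/(4*g^4 + 4*g^3 - 15*g^2 - 8*g + 16)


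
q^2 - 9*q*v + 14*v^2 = (q - 7*v)*(q - 2*v)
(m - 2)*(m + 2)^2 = m^3 + 2*m^2 - 4*m - 8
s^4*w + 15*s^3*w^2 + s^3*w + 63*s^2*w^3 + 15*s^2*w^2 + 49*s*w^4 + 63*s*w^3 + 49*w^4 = (s + w)*(s + 7*w)^2*(s*w + w)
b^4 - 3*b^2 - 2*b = b*(b - 2)*(b + 1)^2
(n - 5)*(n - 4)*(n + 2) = n^3 - 7*n^2 + 2*n + 40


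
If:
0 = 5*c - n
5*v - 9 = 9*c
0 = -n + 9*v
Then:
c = -81/56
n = -405/56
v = -45/56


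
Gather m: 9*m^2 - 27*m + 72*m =9*m^2 + 45*m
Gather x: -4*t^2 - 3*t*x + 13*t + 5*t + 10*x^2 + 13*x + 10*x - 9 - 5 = -4*t^2 + 18*t + 10*x^2 + x*(23 - 3*t) - 14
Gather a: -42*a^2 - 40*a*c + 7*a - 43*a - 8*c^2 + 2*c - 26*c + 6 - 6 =-42*a^2 + a*(-40*c - 36) - 8*c^2 - 24*c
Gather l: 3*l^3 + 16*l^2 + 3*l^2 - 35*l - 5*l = 3*l^3 + 19*l^2 - 40*l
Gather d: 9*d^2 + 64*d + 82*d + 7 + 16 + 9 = 9*d^2 + 146*d + 32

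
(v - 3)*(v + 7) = v^2 + 4*v - 21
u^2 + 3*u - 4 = (u - 1)*(u + 4)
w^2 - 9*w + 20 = (w - 5)*(w - 4)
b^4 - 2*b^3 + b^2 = b^2*(b - 1)^2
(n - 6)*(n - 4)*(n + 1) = n^3 - 9*n^2 + 14*n + 24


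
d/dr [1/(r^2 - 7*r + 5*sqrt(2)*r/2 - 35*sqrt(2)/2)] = 2*(-4*r - 5*sqrt(2) + 14)/(2*r^2 - 14*r + 5*sqrt(2)*r - 35*sqrt(2))^2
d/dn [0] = 0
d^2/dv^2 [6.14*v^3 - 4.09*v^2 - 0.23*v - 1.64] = 36.84*v - 8.18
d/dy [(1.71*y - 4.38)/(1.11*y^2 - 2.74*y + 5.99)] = (-1.8981*y^2 + 9.7236*y - 1.7583)/(1.2321*y^4 - 6.0828*y^3 + 20.8054*y^2 - 32.8252*y + 35.8801)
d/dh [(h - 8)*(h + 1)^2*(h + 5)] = 4*h^3 - 3*h^2 - 90*h - 83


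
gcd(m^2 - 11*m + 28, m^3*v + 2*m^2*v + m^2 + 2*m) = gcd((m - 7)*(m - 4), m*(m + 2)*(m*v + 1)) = 1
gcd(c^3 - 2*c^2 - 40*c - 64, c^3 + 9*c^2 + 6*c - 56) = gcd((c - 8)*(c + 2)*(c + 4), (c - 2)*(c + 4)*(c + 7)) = c + 4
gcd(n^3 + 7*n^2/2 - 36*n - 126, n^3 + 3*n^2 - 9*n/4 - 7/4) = n + 7/2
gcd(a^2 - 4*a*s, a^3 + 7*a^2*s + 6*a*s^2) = a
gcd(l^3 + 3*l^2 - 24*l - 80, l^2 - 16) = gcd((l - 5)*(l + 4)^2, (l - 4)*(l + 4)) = l + 4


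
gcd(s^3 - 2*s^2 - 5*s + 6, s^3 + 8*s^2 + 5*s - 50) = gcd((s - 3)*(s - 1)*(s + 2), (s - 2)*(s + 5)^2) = 1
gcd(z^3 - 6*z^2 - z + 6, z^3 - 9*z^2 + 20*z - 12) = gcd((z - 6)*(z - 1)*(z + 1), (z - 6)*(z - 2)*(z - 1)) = z^2 - 7*z + 6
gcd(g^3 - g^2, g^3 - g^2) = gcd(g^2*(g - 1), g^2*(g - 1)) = g^3 - g^2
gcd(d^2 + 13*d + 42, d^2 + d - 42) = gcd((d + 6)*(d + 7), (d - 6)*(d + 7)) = d + 7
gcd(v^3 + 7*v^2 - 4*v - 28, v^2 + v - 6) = v - 2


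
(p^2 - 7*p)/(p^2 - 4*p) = (p - 7)/(p - 4)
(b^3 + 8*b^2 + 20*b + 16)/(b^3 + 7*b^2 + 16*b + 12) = (b + 4)/(b + 3)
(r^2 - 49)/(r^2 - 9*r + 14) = (r + 7)/(r - 2)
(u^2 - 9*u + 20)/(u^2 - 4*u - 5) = (u - 4)/(u + 1)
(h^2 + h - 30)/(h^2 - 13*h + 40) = (h + 6)/(h - 8)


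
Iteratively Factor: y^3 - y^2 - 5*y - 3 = (y - 3)*(y^2 + 2*y + 1) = (y - 3)*(y + 1)*(y + 1)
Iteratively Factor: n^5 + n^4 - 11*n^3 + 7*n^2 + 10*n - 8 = (n - 1)*(n^4 + 2*n^3 - 9*n^2 - 2*n + 8) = (n - 1)*(n + 1)*(n^3 + n^2 - 10*n + 8) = (n - 2)*(n - 1)*(n + 1)*(n^2 + 3*n - 4) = (n - 2)*(n - 1)*(n + 1)*(n + 4)*(n - 1)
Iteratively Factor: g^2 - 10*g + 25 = (g - 5)*(g - 5)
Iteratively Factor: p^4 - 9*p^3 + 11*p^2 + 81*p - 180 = (p - 3)*(p^3 - 6*p^2 - 7*p + 60) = (p - 3)*(p + 3)*(p^2 - 9*p + 20) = (p - 5)*(p - 3)*(p + 3)*(p - 4)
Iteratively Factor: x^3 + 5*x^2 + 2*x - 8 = (x + 4)*(x^2 + x - 2) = (x - 1)*(x + 4)*(x + 2)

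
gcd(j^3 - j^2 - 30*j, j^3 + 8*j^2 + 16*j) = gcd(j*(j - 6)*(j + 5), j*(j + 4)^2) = j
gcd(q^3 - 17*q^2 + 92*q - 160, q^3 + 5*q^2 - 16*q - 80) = q - 4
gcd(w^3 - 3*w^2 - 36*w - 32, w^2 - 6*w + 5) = 1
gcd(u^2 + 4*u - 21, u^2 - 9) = u - 3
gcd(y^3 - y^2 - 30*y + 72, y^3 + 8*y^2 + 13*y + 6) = y + 6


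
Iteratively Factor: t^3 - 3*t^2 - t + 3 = (t - 3)*(t^2 - 1) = (t - 3)*(t + 1)*(t - 1)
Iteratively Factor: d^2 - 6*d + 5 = (d - 5)*(d - 1)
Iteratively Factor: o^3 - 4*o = (o - 2)*(o^2 + 2*o) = (o - 2)*(o + 2)*(o)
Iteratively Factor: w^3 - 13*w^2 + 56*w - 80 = (w - 4)*(w^2 - 9*w + 20) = (w - 5)*(w - 4)*(w - 4)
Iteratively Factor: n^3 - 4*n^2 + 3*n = (n - 3)*(n^2 - n) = n*(n - 3)*(n - 1)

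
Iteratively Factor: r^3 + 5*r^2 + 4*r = (r)*(r^2 + 5*r + 4) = r*(r + 1)*(r + 4)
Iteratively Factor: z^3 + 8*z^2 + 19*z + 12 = (z + 1)*(z^2 + 7*z + 12) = (z + 1)*(z + 4)*(z + 3)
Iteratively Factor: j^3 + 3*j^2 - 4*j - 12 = (j + 3)*(j^2 - 4) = (j + 2)*(j + 3)*(j - 2)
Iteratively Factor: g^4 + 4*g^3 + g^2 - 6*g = (g - 1)*(g^3 + 5*g^2 + 6*g) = (g - 1)*(g + 3)*(g^2 + 2*g) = (g - 1)*(g + 2)*(g + 3)*(g)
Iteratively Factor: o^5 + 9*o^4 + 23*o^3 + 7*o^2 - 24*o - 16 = (o + 1)*(o^4 + 8*o^3 + 15*o^2 - 8*o - 16) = (o + 1)*(o + 4)*(o^3 + 4*o^2 - o - 4) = (o + 1)*(o + 4)^2*(o^2 - 1) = (o + 1)^2*(o + 4)^2*(o - 1)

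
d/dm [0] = 0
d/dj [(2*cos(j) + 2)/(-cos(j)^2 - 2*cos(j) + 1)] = 2*(sin(j)^2 - 2*cos(j) - 4)*sin(j)/(-sin(j)^2 + 2*cos(j))^2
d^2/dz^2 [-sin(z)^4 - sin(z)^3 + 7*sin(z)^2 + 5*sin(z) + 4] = 16*sin(z)^4 + 9*sin(z)^3 - 40*sin(z)^2 - 11*sin(z) + 14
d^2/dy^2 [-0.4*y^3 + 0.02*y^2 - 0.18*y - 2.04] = 0.04 - 2.4*y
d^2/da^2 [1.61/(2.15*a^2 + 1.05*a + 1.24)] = (-14.88445*a^2 - 7.26915*a + 1.61*(4.3*a + 1.05)*(8.6*a + 2.1) - 8.58452)/(2.15*a^2 + 1.05*a + 1.24)^3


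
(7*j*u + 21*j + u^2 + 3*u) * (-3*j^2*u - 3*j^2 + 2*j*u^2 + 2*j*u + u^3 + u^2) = -21*j^3*u^2 - 84*j^3*u - 63*j^3 + 11*j^2*u^3 + 44*j^2*u^2 + 33*j^2*u + 9*j*u^4 + 36*j*u^3 + 27*j*u^2 + u^5 + 4*u^4 + 3*u^3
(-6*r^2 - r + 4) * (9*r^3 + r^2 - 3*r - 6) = -54*r^5 - 15*r^4 + 53*r^3 + 43*r^2 - 6*r - 24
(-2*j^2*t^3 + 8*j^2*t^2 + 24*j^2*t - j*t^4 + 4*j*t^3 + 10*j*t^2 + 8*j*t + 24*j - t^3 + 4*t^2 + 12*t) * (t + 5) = -2*j^2*t^4 - 2*j^2*t^3 + 64*j^2*t^2 + 120*j^2*t - j*t^5 - j*t^4 + 30*j*t^3 + 58*j*t^2 + 64*j*t + 120*j - t^4 - t^3 + 32*t^2 + 60*t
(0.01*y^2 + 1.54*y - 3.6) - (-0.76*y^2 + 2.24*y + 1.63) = 0.77*y^2 - 0.7*y - 5.23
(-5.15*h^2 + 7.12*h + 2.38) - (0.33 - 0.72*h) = -5.15*h^2 + 7.84*h + 2.05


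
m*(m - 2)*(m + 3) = m^3 + m^2 - 6*m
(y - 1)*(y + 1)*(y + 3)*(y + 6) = y^4 + 9*y^3 + 17*y^2 - 9*y - 18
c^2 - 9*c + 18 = (c - 6)*(c - 3)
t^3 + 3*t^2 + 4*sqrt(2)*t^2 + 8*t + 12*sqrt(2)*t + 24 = (t + 3)*(t + 2*sqrt(2))^2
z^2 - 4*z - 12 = (z - 6)*(z + 2)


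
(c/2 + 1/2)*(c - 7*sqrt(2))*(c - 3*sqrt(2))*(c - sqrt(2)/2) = c^4/2 - 21*sqrt(2)*c^3/4 + c^3/2 - 21*sqrt(2)*c^2/4 + 26*c^2 - 21*sqrt(2)*c/2 + 26*c - 21*sqrt(2)/2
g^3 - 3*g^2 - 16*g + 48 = (g - 4)*(g - 3)*(g + 4)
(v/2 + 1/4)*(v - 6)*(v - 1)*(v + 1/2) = v^4/2 - 3*v^3 - 3*v^2/8 + 17*v/8 + 3/4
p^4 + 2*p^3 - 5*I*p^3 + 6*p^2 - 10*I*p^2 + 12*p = p*(p + 2)*(p - 6*I)*(p + I)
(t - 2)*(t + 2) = t^2 - 4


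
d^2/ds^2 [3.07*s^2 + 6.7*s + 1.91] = 6.14000000000000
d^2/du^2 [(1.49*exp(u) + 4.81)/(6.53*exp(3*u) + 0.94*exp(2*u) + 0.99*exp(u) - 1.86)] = (254.139764*exp(6*u) + 1873.362315*exp(5*u) + 287.559114*exp(4*u) + 313.06843*exp(3*u) + 554.850936*exp(2*u) + 41.097183*exp(u) + 14.011938)*exp(u)/(278.445077*exp(9*u) + 120.247338*exp(8*u) + 143.953197*exp(7*u) - 200.64473*exp(6*u) - 46.677861*exp(5*u) - 74.312658*exp(4*u) + 58.358367*exp(3*u) + 4.287114*exp(2*u) + 10.275012*exp(u) - 6.434856)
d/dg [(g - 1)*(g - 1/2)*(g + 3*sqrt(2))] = 3*g^2 - 3*g + 6*sqrt(2)*g - 9*sqrt(2)/2 + 1/2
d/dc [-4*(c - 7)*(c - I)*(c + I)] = -12*c^2 + 56*c - 4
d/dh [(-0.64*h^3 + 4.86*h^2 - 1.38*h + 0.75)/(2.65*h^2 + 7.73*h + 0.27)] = (-1.696*h^4 - 9.8944*h^3 + 40.7064*h^2 - 1.3506*h - 6.1701)/(7.0225*h^4 + 40.969*h^3 + 61.1839*h^2 + 4.1742*h + 0.0729)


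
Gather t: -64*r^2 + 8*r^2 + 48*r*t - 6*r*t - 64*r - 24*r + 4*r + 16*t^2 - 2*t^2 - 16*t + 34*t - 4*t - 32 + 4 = -56*r^2 - 84*r + 14*t^2 + t*(42*r + 14) - 28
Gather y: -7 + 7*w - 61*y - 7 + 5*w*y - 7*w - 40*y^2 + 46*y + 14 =-40*y^2 + y*(5*w - 15)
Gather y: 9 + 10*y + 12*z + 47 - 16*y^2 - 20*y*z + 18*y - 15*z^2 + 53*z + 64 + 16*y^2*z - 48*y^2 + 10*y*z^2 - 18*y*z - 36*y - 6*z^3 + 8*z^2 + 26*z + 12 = y^2*(16*z - 64) + y*(10*z^2 - 38*z - 8) - 6*z^3 - 7*z^2 + 91*z + 132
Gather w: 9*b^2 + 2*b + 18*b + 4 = 9*b^2 + 20*b + 4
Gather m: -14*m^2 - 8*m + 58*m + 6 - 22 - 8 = -14*m^2 + 50*m - 24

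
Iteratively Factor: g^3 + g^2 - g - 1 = (g + 1)*(g^2 - 1) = (g + 1)^2*(g - 1)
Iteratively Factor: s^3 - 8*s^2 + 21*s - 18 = (s - 2)*(s^2 - 6*s + 9) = (s - 3)*(s - 2)*(s - 3)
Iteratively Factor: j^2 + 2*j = (j)*(j + 2)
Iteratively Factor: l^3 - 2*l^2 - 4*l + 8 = (l - 2)*(l^2 - 4) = (l - 2)^2*(l + 2)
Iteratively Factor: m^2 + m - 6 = (m + 3)*(m - 2)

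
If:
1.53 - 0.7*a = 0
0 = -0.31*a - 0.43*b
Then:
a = 2.19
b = -1.58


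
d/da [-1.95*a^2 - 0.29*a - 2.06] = -3.9*a - 0.29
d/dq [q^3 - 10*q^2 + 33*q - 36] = 3*q^2 - 20*q + 33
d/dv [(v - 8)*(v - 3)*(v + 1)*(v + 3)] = 4*v^3 - 21*v^2 - 34*v + 63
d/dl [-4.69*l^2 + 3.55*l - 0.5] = 3.55 - 9.38*l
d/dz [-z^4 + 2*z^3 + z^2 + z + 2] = -4*z^3 + 6*z^2 + 2*z + 1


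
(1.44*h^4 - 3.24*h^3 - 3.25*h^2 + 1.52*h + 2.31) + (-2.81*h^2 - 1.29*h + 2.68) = 1.44*h^4 - 3.24*h^3 - 6.06*h^2 + 0.23*h + 4.99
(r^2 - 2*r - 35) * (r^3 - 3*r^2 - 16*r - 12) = r^5 - 5*r^4 - 45*r^3 + 125*r^2 + 584*r + 420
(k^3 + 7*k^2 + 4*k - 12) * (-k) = -k^4 - 7*k^3 - 4*k^2 + 12*k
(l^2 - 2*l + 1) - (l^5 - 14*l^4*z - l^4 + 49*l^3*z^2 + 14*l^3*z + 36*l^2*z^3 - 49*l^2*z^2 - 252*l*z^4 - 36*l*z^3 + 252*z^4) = -l^5 + 14*l^4*z + l^4 - 49*l^3*z^2 - 14*l^3*z - 36*l^2*z^3 + 49*l^2*z^2 + l^2 + 252*l*z^4 + 36*l*z^3 - 2*l - 252*z^4 + 1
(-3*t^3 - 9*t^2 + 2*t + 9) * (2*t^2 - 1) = -6*t^5 - 18*t^4 + 7*t^3 + 27*t^2 - 2*t - 9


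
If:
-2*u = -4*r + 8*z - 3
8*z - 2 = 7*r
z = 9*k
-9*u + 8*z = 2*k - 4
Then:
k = 61/2924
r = -52/731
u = 887/1462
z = 549/2924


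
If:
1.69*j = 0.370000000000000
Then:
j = 0.22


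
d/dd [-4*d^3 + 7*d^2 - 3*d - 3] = -12*d^2 + 14*d - 3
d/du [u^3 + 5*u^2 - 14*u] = 3*u^2 + 10*u - 14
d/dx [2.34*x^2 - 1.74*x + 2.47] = 4.68*x - 1.74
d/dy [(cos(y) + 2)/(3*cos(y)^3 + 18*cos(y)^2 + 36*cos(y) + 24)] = 2*sin(y)/(3*(cos(y) + 2)^3)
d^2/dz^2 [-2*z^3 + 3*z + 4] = -12*z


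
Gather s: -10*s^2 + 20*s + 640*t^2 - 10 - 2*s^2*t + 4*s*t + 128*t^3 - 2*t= s^2*(-2*t - 10) + s*(4*t + 20) + 128*t^3 + 640*t^2 - 2*t - 10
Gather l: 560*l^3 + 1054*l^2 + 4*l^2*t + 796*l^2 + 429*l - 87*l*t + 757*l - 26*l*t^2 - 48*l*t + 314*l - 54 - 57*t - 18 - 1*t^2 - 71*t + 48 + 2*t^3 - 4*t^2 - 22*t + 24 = 560*l^3 + l^2*(4*t + 1850) + l*(-26*t^2 - 135*t + 1500) + 2*t^3 - 5*t^2 - 150*t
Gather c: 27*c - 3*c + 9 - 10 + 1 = 24*c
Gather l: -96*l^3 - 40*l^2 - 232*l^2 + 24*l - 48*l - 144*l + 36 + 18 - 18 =-96*l^3 - 272*l^2 - 168*l + 36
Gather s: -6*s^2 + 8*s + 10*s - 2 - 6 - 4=-6*s^2 + 18*s - 12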